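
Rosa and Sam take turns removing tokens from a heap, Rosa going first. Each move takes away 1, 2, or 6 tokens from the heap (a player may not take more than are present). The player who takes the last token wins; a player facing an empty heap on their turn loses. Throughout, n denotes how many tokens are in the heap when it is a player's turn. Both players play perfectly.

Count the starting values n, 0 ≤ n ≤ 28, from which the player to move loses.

9

Positions with no move are L. A position that does have a move is losing for the player to move precisely when every available move leads to a winning position for the opponent. Fill in the labels:
n=0: no move → L
n=1: →0(L), so W
n=2: →0(L), so W
n=3: →2(W), 1(W) — all W, so L
n=4: →3(L), so W
n=5: →3(L), so W
n=6: →0(L), so W
n=7: →6(W), 5(W), 1(W) — all W, so L
n=8: →7(L), so W
n=9: →7(L), so W
n=10: →9(W), 8(W), 4(W) — all W, so L
n=11: →10(L), so W
n=12: →10(L), so W
n=13: →7(L), so W
n=14: →13(W), 12(W), 8(W) — all W, so L
n=15: →14(L), so W
n=16: →14(L), so W
n=17: →16(W), 15(W), 11(W) — all W, so L
n=18: →17(L), so W
n=19: →17(L), so W
n=20: →14(L), so W
n=21: →20(W), 19(W), 15(W) — all W, so L
n=22: →21(L), so W
n=23: →21(L), so W
n=24: →23(W), 22(W), 18(W) — all W, so L
n=25: →24(L), so W
n=26: →24(L), so W
n=27: →21(L), so W
n=28: →27(W), 26(W), 22(W) — all W, so L
L entries with 0 ≤ n ≤ 28: n = 0, 3, 7, 10, 14, 17, 21, 24, 28; that makes 9.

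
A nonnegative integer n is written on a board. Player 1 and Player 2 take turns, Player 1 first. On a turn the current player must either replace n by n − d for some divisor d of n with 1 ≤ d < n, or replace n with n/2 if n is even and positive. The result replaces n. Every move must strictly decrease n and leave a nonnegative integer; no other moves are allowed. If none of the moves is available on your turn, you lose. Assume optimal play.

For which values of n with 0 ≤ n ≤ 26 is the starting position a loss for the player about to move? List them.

Positions with no move are L. A position that does have a move is losing for the player to move precisely when every available move leads to a winning position for the opponent. Fill in the labels:
n=0: no move → L
n=1: no move → L
n=2: reaches L-position 1 → W
n=3: only reaches 2(W), which is W → L
n=4: reaches L-position 3 → W
n=5: only reaches 4(W), which is W → L
n=6: reaches L-position 3 → W
n=7: only reaches 6(W), which is W → L
n=8: reaches L-position 7 → W
n=9: only reaches 6(W), 8(W), all W → L
n=10: reaches L-position 5 → W
n=11: only reaches 10(W), which is W → L
n=12: reaches L-position 9 → W
n=13: only reaches 12(W), which is W → L
n=14: reaches L-position 7 → W
n=15: only reaches 10(W), 12(W), 14(W), all W → L
n=16: reaches L-position 15 → W
n=17: only reaches 16(W), which is W → L
n=18: reaches L-position 9 → W
n=19: only reaches 18(W), which is W → L
n=20: reaches L-position 15 → W
n=21: only reaches 14(W), 18(W), 20(W), all W → L
n=22: reaches L-position 11 → W
n=23: only reaches 22(W), which is W → L
n=24: reaches L-position 21 → W
n=25: only reaches 20(W), 24(W), all W → L
n=26: reaches L-position 13 → W
The losing starting values of n are exactly the entries labelled L in this table (14 of them).

0, 1, 3, 5, 7, 9, 11, 13, 15, 17, 19, 21, 23, 25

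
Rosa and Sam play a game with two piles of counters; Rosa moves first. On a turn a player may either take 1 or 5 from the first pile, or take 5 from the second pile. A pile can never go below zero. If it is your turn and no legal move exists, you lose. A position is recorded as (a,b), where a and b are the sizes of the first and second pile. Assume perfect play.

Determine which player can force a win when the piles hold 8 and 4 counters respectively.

Sam wins.

Compute win/loss labels from the base case upward. A position with no move is L. Any other position is W if it can reach an L in one move, else L.
No move ever increases a pile, so every position that can arise here has a ≤ 8 and b ≤ 4; it is enough to label the cells with 0 ≤ a ≤ 8 and 0 ≤ b ≤ 4.
Every move lowers a or b (never raises either), so fill the grid row by row in increasing a, and left to right within a row: each cell's successors are then already labelled.
      b=0  b=1  b=2  b=3  b=4
a=0:    L    L    L    L    L
a=1:    W    W    W    W    W
a=2:    L    L    L    L    L
a=3:    W    W    W    W    W
a=4:    L    L    L    L    L
a=5:    W    W    W    W    W
a=6:    L    L    L    L    L
a=7:    W    W    W    W    W
a=8:    L    L    L    L    L
Cells with no legal move (terminal, hence L): (0,0), (0,1), (0,2), (0,3), (0,4).
The remaining L cells, each justified by listing all of its moves:
(2,0): →(1,0)(W) only, which is W, so L
(2,1): →(1,1)(W) only, which is W, so L
(2,2): →(1,2)(W) only, which is W, so L
(2,3): →(1,3)(W) only, which is W, so L
(2,4): →(1,4)(W) only, which is W, so L
(4,0): →(3,0)(W) only, which is W, so L
(4,1): →(3,1)(W) only, which is W, so L
(4,2): →(3,2)(W) only, which is W, so L
(4,3): →(3,3)(W) only, which is W, so L
(4,4): →(3,4)(W) only, which is W, so L
(6,0): →(5,0)(W), (1,0)(W) — all W, so L
(6,1): →(5,1)(W), (1,1)(W) — all W, so L
(6,2): →(5,2)(W), (1,2)(W) — all W, so L
(6,3): →(5,3)(W), (1,3)(W) — all W, so L
(6,4): →(5,4)(W), (1,4)(W) — all W, so L
(8,0): →(7,0)(W), (3,0)(W) — all W, so L
(8,1): →(7,1)(W), (3,1)(W) — all W, so L
(8,2): →(7,2)(W), (3,2)(W) — all W, so L
(8,3): →(7,3)(W), (3,3)(W) — all W, so L
(8,4): →(7,4)(W), (3,4)(W) — all W, so L
Every other cell has at least one move into one of the L cells above, so it is W.
The starting position (8,4) is L: whatever Rosa does, the opponent receives a W position.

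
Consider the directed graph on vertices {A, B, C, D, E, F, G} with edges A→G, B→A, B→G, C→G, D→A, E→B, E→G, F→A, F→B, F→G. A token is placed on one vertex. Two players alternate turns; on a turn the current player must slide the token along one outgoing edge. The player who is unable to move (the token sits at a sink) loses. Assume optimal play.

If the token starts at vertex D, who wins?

The second player wins.

Positions with no move are L. A position that does have a move is losing for the player to move precisely when every available move leads to a winning position for the opponent. Fill in the labels:
Every edge goes from a vertex to one that appears earlier in the order G, A, B, C, E, F, D, so processing vertices in that order labels each vertex after all of its successors.
G: no outgoing edge → L
A: reaches L-position G → W
B: reaches L-position G → W
C: reaches L-position G → W
E: reaches L-position G → W
F: reaches L-position G → W
D: only reaches A(W), which is W → L
The starting position D is L: whatever the player to move does, the opponent receives a W position.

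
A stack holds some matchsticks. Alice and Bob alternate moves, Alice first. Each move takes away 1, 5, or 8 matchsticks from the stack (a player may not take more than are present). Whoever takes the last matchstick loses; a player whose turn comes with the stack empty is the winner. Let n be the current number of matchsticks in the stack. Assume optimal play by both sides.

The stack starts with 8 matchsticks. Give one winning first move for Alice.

Label each position W (a win for the player to move) or L (a loss). A position with no legal move is W; any other position is W exactly when some move reaches an L, and L when every move reaches a W.
n=0: no move; the opponent has just taken the last matchstick and therefore loses → W
n=1: →0(W) only, which is W, so L
n=2: →1(L), so W
n=3: →2(W) only, which is W, so L
n=4: →3(L), so W
n=5: →4(W), 0(W) — all W, so L
n=6: →5(L), so W
n=7: →6(W), 2(W) — all W, so L
n=8: →7(L), so W
From 8, the L positions reachable in one move are: 7, 3. Any move reaching one of these is winning.

Remove 1, leaving 7.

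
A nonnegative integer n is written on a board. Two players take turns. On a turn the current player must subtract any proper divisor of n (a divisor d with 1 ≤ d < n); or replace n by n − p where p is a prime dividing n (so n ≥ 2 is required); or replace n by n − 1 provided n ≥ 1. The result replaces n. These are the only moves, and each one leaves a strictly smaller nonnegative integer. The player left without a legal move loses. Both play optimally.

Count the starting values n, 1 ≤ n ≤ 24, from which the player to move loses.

4

Compute win/loss labels from the base case upward. A position with no move is L. Any other position is W if it can reach an L in one move, else L.
n=0: no move → L
n=1: can move to 0, which is L ⇒ W
n=2: can move to 0, which is L ⇒ W
n=3: can move to 0, which is L ⇒ W
n=4: moves to 2(W), 3(W); every one is W ⇒ L
n=5: can move to 0, which is L ⇒ W
n=6: can move to 4, which is L ⇒ W
n=7: can move to 0, which is L ⇒ W
n=8: can move to 4, which is L ⇒ W
n=9: moves to 6(W), 8(W); every one is W ⇒ L
n=10: can move to 9, which is L ⇒ W
n=11: can move to 0, which is L ⇒ W
n=12: can move to 9, which is L ⇒ W
n=13: can move to 0, which is L ⇒ W
n=14: moves to 7(W), 12(W), 13(W); every one is W ⇒ L
n=15: can move to 14, which is L ⇒ W
n=16: can move to 14, which is L ⇒ W
n=17: can move to 0, which is L ⇒ W
n=18: can move to 9, which is L ⇒ W
n=19: can move to 0, which is L ⇒ W
n=20: moves to 10(W), 15(W), 16(W), 18(W), 19(W); every one is W ⇒ L
n=21: can move to 14, which is L ⇒ W
n=22: can move to 20, which is L ⇒ W
n=23: can move to 0, which is L ⇒ W
n=24: can move to 20, which is L ⇒ W
L entries with 1 ≤ n ≤ 24 (n=0 is outside the asked range and is not counted): n = 4, 9, 14, 20; that makes 4.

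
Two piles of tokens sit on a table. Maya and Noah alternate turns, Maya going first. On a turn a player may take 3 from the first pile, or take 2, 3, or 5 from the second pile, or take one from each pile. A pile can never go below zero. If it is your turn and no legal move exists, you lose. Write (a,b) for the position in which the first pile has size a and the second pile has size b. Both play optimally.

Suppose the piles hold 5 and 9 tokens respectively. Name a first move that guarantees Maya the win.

Positions with no move are L. A position that does have a move is losing for the player to move precisely when every available move leads to a winning position for the opponent. Fill in the labels:
No move ever increases a pile, so every position that can arise here has a ≤ 5 and b ≤ 9; it is enough to label the cells with 0 ≤ a ≤ 5 and 0 ≤ b ≤ 9.
Every move lowers a or b (never raises either), so fill the grid row by row in increasing a, and left to right within a row: each cell's successors are then already labelled.
      b=0  b=1  b=2  b=3  b=4  b=5  b=6  b=7  b=8  b=9
a=0:    L    L    W    W    W    W    W    L    L    W
a=1:    L    W    W    W    L    W    W    W    W    W
a=2:    L    W    W    W    L    W    W    W    L    W
a=3:    W    W    L    L    W    W    W    W    W    W
a=4:    W    L    L    W    W    W    W    W    L    L
a=5:    W    L    W    W    W    L    W    W    W    W
Cells with no legal move (terminal, hence L): (0,0), (0,1), (1,0), (2,0).
The remaining L cells, each justified by listing all of its moves:
(0,7): moves to (0,5)(W), (0,4)(W), (0,2)(W); every one is W ⇒ L
(0,8): moves to (0,6)(W), (0,5)(W), (0,3)(W); every one is W ⇒ L
(1,4): moves to (1,2)(W), (1,1)(W), (0,3)(W); every one is W ⇒ L
(2,4): moves to (2,2)(W), (2,1)(W), (1,3)(W); every one is W ⇒ L
(2,8): moves to (2,6)(W), (2,5)(W), (2,3)(W), (1,7)(W); every one is W ⇒ L
(3,2): moves to (0,2)(W), (3,0)(W), (2,1)(W); every one is W ⇒ L
(3,3): moves to (0,3)(W), (3,1)(W), (3,0)(W), (2,2)(W); every one is W ⇒ L
(4,1): moves to (1,1)(W), (3,0)(W); every one is W ⇒ L
(4,2): moves to (1,2)(W), (4,0)(W), (3,1)(W); every one is W ⇒ L
(4,8): moves to (1,8)(W), (4,6)(W), (4,5)(W), (4,3)(W), (3,7)(W); every one is W ⇒ L
(4,9): moves to (1,9)(W), (4,7)(W), (4,6)(W), (4,4)(W), (3,8)(W); every one is W ⇒ L
(5,1): moves to (2,1)(W), (4,0)(W); every one is W ⇒ L
(5,5): moves to (2,5)(W), (5,3)(W), (5,2)(W), (5,0)(W), (4,4)(W); every one is W ⇒ L
Every other cell has at least one move into one of the L cells above, so it is W.
From (5,9), the L positions reachable in one move are: (4,8).

Move to (4,8).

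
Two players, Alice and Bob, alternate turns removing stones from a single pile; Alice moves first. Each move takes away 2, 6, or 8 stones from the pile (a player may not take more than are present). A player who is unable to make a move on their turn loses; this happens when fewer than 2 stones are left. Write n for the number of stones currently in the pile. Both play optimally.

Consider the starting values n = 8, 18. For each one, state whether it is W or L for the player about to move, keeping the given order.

Compute win/loss labels from the base case upward. A position with no move is L. Any other position is W if it can reach an L in one move, else L.
n=0: no move → L
n=1: no move → L
n=2: W (go to 0, an L position)
n=3: W (go to 1, an L position)
n=4: L (sole option 2(W) is W)
n=5: L (sole option 3(W) is W)
n=6: W (go to 4, an L position)
n=7: W (go to 5, an L position)
n=8: W (go to 0, an L position)
n=9: W (go to 1, an L position)
n=10: W (go to 4, an L position)
n=11: W (go to 5, an L position)
n=12: W (go to 4, an L position)
n=13: W (go to 5, an L position)
n=14: L (options 12(W), 8(W), 6(W) are all W)
n=15: L (options 13(W), 9(W), 7(W) are all W)
n=16: W (go to 14, an L position)
n=17: W (go to 15, an L position)
n=18: L (options 16(W), 12(W), 10(W) are all W)

8: W, 18: L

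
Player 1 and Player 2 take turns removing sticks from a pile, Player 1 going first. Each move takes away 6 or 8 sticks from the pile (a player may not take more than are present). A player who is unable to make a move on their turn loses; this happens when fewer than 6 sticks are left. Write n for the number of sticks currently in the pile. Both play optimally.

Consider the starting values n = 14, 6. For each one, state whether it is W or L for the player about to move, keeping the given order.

14: L, 6: W

Compute win/loss labels from the base case upward. A position with no move is L. Any other position is W if it can reach an L in one move, else L.
n=0: no move → L
n=1: no move → L
n=2: no move → L
n=3: no move → L
n=4: no move → L
n=5: no move → L
n=6: reaches L-position 0 → W
n=7: reaches L-position 1 → W
n=8: reaches L-position 2 → W
n=9: reaches L-position 3 → W
n=10: reaches L-position 4 → W
n=11: reaches L-position 5 → W
n=12: reaches L-position 4 → W
n=13: reaches L-position 5 → W
n=14: only reaches 8(W), 6(W), all W → L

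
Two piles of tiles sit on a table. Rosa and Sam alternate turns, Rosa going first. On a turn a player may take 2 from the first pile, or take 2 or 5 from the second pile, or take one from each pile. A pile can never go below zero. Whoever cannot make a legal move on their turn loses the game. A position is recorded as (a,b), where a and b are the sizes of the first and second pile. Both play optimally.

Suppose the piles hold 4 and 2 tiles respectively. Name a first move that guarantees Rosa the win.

Move to (2,2).

Positions with no move are L. A position that does have a move is losing for the player to move precisely when every available move leads to a winning position for the opponent. Fill in the labels:
No move ever increases a pile, so every position that can arise here has a ≤ 4 and b ≤ 2; it is enough to label the cells with 0 ≤ a ≤ 4 and 0 ≤ b ≤ 2.
Every move lowers a or b (never raises either), so fill the grid row by row in increasing a, and left to right within a row: each cell's successors are then already labelled.
      b=0  b=1  b=2
a=0:    L    L    W
a=1:    L    W    W
a=2:    W    W    L
a=3:    W    L    L
a=4:    L    L    W
Cells with no legal move (terminal, hence L): (0,0), (0,1), (1,0).
The remaining L cells, each justified by listing all of its moves:
(2,2): moves to (0,2)(W), (2,0)(W), (1,1)(W); every one is W ⇒ L
(3,1): moves to (1,1)(W), (2,0)(W); every one is W ⇒ L
(3,2): moves to (1,2)(W), (3,0)(W), (2,1)(W); every one is W ⇒ L
(4,0): the only move is to (2,0)(W), a W ⇒ L
(4,1): moves to (2,1)(W), (3,0)(W); every one is W ⇒ L
Every other cell has at least one move into one of the L cells above, so it is W.
From (4,2), the L positions reachable in one move are: (2,2), (4,0), (3,1). Any move reaching one of these is winning.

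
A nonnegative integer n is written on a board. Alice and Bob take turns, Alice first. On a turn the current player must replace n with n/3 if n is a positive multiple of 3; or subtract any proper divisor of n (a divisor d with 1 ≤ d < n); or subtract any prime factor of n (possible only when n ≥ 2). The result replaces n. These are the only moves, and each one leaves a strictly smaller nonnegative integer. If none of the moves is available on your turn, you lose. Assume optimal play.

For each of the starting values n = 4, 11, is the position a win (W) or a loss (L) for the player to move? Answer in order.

Use the standard recursion: the mover loses at a terminal position; elsewhere, the mover wins exactly when some move hands the opponent an L position.
n=0: no move → L
n=1: no move → L
n=2: W (go to 0, an L position)
n=3: W (go to 0, an L position)
n=4: L (options 2(W), 3(W) are all W)
n=5: W (go to 0, an L position)
n=6: W (go to 4, an L position)
n=7: W (go to 0, an L position)
n=8: W (go to 4, an L position)
n=9: L (options 3(W), 6(W), 8(W) are all W)
n=10: W (go to 9, an L position)
n=11: W (go to 0, an L position)

4: L, 11: W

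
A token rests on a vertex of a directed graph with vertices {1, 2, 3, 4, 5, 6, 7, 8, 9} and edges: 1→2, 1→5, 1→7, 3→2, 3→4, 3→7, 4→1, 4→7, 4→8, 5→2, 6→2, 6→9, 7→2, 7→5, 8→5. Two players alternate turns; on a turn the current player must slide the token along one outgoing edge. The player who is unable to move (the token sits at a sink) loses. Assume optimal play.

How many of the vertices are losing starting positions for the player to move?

Classify positions by backward induction: terminal positions (no move available) are L. From any other position, the mover wins iff some move reaches an L.
Every edge goes from a vertex to one that appears earlier in the order 2, 9, 5, 7, 1, 8, 6, 4, 3, so processing vertices in that order labels each vertex after all of its successors.
2: no outgoing edge → L
9: no outgoing edge → L
5: →2(L), so W
7: →2(L), so W
1: →2(L), so W
8: →5(W) only, which is W, so L
6: →9(L), so W
4: →8(L), so W
3: →2(L), so W
The L vertices are 2, 8, 9; that is 3 in all.

3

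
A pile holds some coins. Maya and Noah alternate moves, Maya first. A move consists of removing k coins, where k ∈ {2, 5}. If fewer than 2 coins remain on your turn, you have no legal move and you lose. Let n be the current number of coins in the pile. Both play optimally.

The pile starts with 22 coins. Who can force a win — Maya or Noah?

Noah wins.

Use the standard recursion: the mover loses at a terminal position; elsewhere, the mover wins exactly when some move hands the opponent an L position.
n=0: no move → L
n=1: no move → L
n=2: reaches L-position 0 → W
n=3: reaches L-position 1 → W
n=4: only reaches 2(W), which is W → L
n=5: reaches L-position 0 → W
n=6: reaches L-position 4 → W
n=7: only reaches 5(W), 2(W), all W → L
n=8: only reaches 6(W), 3(W), all W → L
n=9: reaches L-position 7 → W
n=10: reaches L-position 8 → W
n=11: only reaches 9(W), 6(W), all W → L
n=12: reaches L-position 7 → W
n=13: reaches L-position 11 → W
n=14: only reaches 12(W), 9(W), all W → L
n=15: only reaches 13(W), 10(W), all W → L
n=16: reaches L-position 14 → W
n=17: reaches L-position 15 → W
n=18: only reaches 16(W), 13(W), all W → L
n=19: reaches L-position 14 → W
n=20: reaches L-position 18 → W
n=21: only reaches 19(W), 16(W), all W → L
n=22: only reaches 20(W), 17(W), all W → L
The starting position 22 is L: whatever Maya does, the opponent receives a W position.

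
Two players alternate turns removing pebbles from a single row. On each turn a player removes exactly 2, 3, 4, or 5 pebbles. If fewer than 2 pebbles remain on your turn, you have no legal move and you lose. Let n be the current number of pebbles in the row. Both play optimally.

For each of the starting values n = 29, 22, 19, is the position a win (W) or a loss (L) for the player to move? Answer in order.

29: L, 22: L, 19: W

Label each position W (a win for the player to move) or L (a loss). A position with no legal move is L; any other position is W exactly when some move reaches an L, and L when every move reaches a W.
n=0: no move → L
n=1: no move → L
n=2: →0(L), so W
n=3: →1(L), so W
n=4: →1(L), so W
n=5: →1(L), so W
n=6: →1(L), so W
n=7: →5(W), 4(W), 3(W), 2(W) — all W, so L
n=8: →6(W), 5(W), 4(W), 3(W) — all W, so L
n=9: →7(L), so W
n=10: →8(L), so W
n=11: →8(L), so W
n=12: →8(L), so W
n=13: →8(L), so W
n=14: →12(W), 11(W), 10(W), 9(W) — all W, so L
n=15: →13(W), 12(W), 11(W), 10(W) — all W, so L
n=16: →14(L), so W
n=17: →15(L), so W
n=18: →15(L), so W
n=19: →15(L), so W
n=20: →15(L), so W
n=21: →19(W), 18(W), 17(W), 16(W) — all W, so L
n=22: →20(W), 19(W), 18(W), 17(W) — all W, so L
n=23: →21(L), so W
n=24: →22(L), so W
n=25: →22(L), so W
n=26: →22(L), so W
n=27: →22(L), so W
n=28: →26(W), 25(W), 24(W), 23(W) — all W, so L
n=29: →27(W), 26(W), 25(W), 24(W) — all W, so L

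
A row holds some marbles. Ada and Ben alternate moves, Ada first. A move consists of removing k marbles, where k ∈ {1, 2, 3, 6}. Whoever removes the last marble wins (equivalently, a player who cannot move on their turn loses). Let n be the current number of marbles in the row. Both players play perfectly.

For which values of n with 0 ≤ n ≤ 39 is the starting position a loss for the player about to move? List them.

Compute win/loss labels from the base case upward. A position with no move is L. Any other position is W if it can reach an L in one move, else L.
n=0: no move → L
n=1: W (go to 0, an L position)
n=2: W (go to 0, an L position)
n=3: W (go to 0, an L position)
n=4: L (options 3(W), 2(W), 1(W) are all W)
n=5: W (go to 4, an L position)
n=6: W (go to 4, an L position)
n=7: W (go to 4, an L position)
n=8: L (options 7(W), 6(W), 5(W), 2(W) are all W)
n=9: W (go to 8, an L position)
n=10: W (go to 8, an L position)
n=11: W (go to 8, an L position)
n=12: L (options 11(W), 10(W), 9(W), 6(W) are all W)
n=13: W (go to 12, an L position)
n=14: W (go to 12, an L position)
n=15: W (go to 12, an L position)
n=16: L (options 15(W), 14(W), 13(W), 10(W) are all W)
n=17: W (go to 16, an L position)
n=18: W (go to 16, an L position)
n=19: W (go to 16, an L position)
n=20: L (options 19(W), 18(W), 17(W), 14(W) are all W)
n=21: W (go to 20, an L position)
n=22: W (go to 20, an L position)
n=23: W (go to 20, an L position)
n=24: L (options 23(W), 22(W), 21(W), 18(W) are all W)
n=25: W (go to 24, an L position)
n=26: W (go to 24, an L position)
n=27: W (go to 24, an L position)
n=28: L (options 27(W), 26(W), 25(W), 22(W) are all W)
n=29: W (go to 28, an L position)
n=30: W (go to 28, an L position)
n=31: W (go to 28, an L position)
n=32: L (options 31(W), 30(W), 29(W), 26(W) are all W)
n=33: W (go to 32, an L position)
n=34: W (go to 32, an L position)
n=35: W (go to 32, an L position)
n=36: L (options 35(W), 34(W), 33(W), 30(W) are all W)
n=37: W (go to 36, an L position)
n=38: W (go to 36, an L position)
n=39: W (go to 36, an L position)
Reading off the rows marked L gives the requested list; there are 10 such values of n.

0, 4, 8, 12, 16, 20, 24, 28, 32, 36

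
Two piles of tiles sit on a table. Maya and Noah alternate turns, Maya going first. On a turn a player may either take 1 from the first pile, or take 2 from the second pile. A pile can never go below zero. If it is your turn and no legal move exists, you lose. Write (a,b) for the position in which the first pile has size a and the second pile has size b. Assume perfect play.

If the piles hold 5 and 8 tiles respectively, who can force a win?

Maya wins.

Positions with no move are L. A position that does have a move is losing for the player to move precisely when every available move leads to a winning position for the opponent. Fill in the labels:
No move ever increases a pile, so every position that can arise here has a ≤ 5 and b ≤ 8; it is enough to label the cells with 0 ≤ a ≤ 5 and 0 ≤ b ≤ 8.
Every move lowers a or b (never raises either), so fill the grid row by row in increasing a, and left to right within a row: each cell's successors are then already labelled.
      b=0  b=1  b=2  b=3  b=4  b=5  b=6  b=7  b=8
a=0:    L    L    W    W    L    L    W    W    L
a=1:    W    W    L    L    W    W    L    L    W
a=2:    L    L    W    W    L    L    W    W    L
a=3:    W    W    L    L    W    W    L    L    W
a=4:    L    L    W    W    L    L    W    W    L
a=5:    W    W    L    L    W    W    L    L    W
Cells with no legal move (terminal, hence L): (0,0), (0,1).
The remaining L cells, each justified by listing all of its moves:
(0,4): the only move is to (0,2)(W), a W ⇒ L
(0,5): the only move is to (0,3)(W), a W ⇒ L
(0,8): the only move is to (0,6)(W), a W ⇒ L
(1,2): moves to (0,2)(W), (1,0)(W); every one is W ⇒ L
(1,3): moves to (0,3)(W), (1,1)(W); every one is W ⇒ L
(1,6): moves to (0,6)(W), (1,4)(W); every one is W ⇒ L
(1,7): moves to (0,7)(W), (1,5)(W); every one is W ⇒ L
(2,0): the only move is to (1,0)(W), a W ⇒ L
(2,1): the only move is to (1,1)(W), a W ⇒ L
(2,4): moves to (1,4)(W), (2,2)(W); every one is W ⇒ L
(2,5): moves to (1,5)(W), (2,3)(W); every one is W ⇒ L
(2,8): moves to (1,8)(W), (2,6)(W); every one is W ⇒ L
(3,2): moves to (2,2)(W), (3,0)(W); every one is W ⇒ L
(3,3): moves to (2,3)(W), (3,1)(W); every one is W ⇒ L
(3,6): moves to (2,6)(W), (3,4)(W); every one is W ⇒ L
(3,7): moves to (2,7)(W), (3,5)(W); every one is W ⇒ L
(4,0): the only move is to (3,0)(W), a W ⇒ L
(4,1): the only move is to (3,1)(W), a W ⇒ L
(4,4): moves to (3,4)(W), (4,2)(W); every one is W ⇒ L
(4,5): moves to (3,5)(W), (4,3)(W); every one is W ⇒ L
(4,8): moves to (3,8)(W), (4,6)(W); every one is W ⇒ L
(5,2): moves to (4,2)(W), (5,0)(W); every one is W ⇒ L
(5,3): moves to (4,3)(W), (5,1)(W); every one is W ⇒ L
(5,6): moves to (4,6)(W), (5,4)(W); every one is W ⇒ L
(5,7): moves to (4,7)(W), (5,5)(W); every one is W ⇒ L
Every other cell has at least one move into one of the L cells above, so it is W.
From (5,8) Maya can move to (4,8), reaching an L position.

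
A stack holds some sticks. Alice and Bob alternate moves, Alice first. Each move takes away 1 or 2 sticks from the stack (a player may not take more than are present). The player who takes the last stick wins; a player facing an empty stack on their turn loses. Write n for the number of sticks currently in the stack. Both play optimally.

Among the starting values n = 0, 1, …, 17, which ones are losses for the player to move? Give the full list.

0, 3, 6, 9, 12, 15

Use the standard recursion: the mover loses at a terminal position; elsewhere, the mover wins exactly when some move hands the opponent an L position.
n=0: no move → L
n=1: W (go to 0, an L position)
n=2: W (go to 0, an L position)
n=3: L (options 2(W), 1(W) are all W)
n=4: W (go to 3, an L position)
n=5: W (go to 3, an L position)
n=6: L (options 5(W), 4(W) are all W)
n=7: W (go to 6, an L position)
n=8: W (go to 6, an L position)
n=9: L (options 8(W), 7(W) are all W)
n=10: W (go to 9, an L position)
n=11: W (go to 9, an L position)
n=12: L (options 11(W), 10(W) are all W)
n=13: W (go to 12, an L position)
n=14: W (go to 12, an L position)
n=15: L (options 14(W), 13(W) are all W)
n=16: W (go to 15, an L position)
n=17: W (go to 15, an L position)
Reading off the rows marked L gives the requested list; there are 6 such values of n.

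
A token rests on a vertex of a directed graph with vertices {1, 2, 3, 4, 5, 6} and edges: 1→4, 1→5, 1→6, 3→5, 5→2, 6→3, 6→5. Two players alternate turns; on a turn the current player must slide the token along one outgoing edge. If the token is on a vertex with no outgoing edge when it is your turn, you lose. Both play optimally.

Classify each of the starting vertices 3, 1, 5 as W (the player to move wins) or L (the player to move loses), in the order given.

3: L, 1: W, 5: W

Work bottom-up. With no move the player to move loses. Otherwise the position is W if at least one move leads to an L position for the opponent, and L if every move leads to a W.
Every edge goes from a vertex to one that appears earlier in the order 4, 2, 5, 3, 6, 1, so processing vertices in that order labels each vertex after all of its successors.
4: no outgoing edge → L
2: no outgoing edge → L
5: can move to 2, which is L ⇒ W
3: the only move is to 5(W), a W ⇒ L
6: can move to 3, which is L ⇒ W
1: can move to 4, which is L ⇒ W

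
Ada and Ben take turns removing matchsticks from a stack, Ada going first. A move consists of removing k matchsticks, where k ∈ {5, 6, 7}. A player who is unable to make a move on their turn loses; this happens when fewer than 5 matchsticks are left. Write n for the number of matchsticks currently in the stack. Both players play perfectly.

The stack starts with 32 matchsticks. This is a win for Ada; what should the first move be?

Remove 5, leaving 27.

Compute win/loss labels from the base case upward. A position with no move is L. Any other position is W if it can reach an L in one move, else L.
n=0: no move → L
n=1: no move → L
n=2: no move → L
n=3: no move → L
n=4: no move → L
n=5: can move to 0, which is L ⇒ W
n=6: can move to 1, which is L ⇒ W
n=7: can move to 2, which is L ⇒ W
n=8: can move to 3, which is L ⇒ W
n=9: can move to 4, which is L ⇒ W
n=10: can move to 4, which is L ⇒ W
n=11: can move to 4, which is L ⇒ W
n=12: moves to 7(W), 6(W), 5(W); every one is W ⇒ L
n=13: moves to 8(W), 7(W), 6(W); every one is W ⇒ L
n=14: moves to 9(W), 8(W), 7(W); every one is W ⇒ L
n=15: moves to 10(W), 9(W), 8(W); every one is W ⇒ L
n=16: moves to 11(W), 10(W), 9(W); every one is W ⇒ L
n=17: can move to 12, which is L ⇒ W
n=18: can move to 13, which is L ⇒ W
n=19: can move to 14, which is L ⇒ W
n=20: can move to 15, which is L ⇒ W
n=21: can move to 16, which is L ⇒ W
n=22: can move to 16, which is L ⇒ W
n=23: can move to 16, which is L ⇒ W
n=24: moves to 19(W), 18(W), 17(W); every one is W ⇒ L
n=25: moves to 20(W), 19(W), 18(W); every one is W ⇒ L
n=26: moves to 21(W), 20(W), 19(W); every one is W ⇒ L
n=27: moves to 22(W), 21(W), 20(W); every one is W ⇒ L
n=28: moves to 23(W), 22(W), 21(W); every one is W ⇒ L
n=29: can move to 24, which is L ⇒ W
n=30: can move to 25, which is L ⇒ W
n=31: can move to 26, which is L ⇒ W
n=32: can move to 27, which is L ⇒ W
From 32, the L positions reachable in one move are: 27, 26, 25. Any move reaching one of these is winning.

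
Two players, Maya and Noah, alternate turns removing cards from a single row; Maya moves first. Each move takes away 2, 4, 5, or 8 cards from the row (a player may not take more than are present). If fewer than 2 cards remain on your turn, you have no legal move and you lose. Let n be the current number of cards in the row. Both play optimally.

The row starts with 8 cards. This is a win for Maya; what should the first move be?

Compute win/loss labels from the base case upward. A position with no move is L. Any other position is W if it can reach an L in one move, else L.
n=0: no move → L
n=1: no move → L
n=2: →0(L), so W
n=3: →1(L), so W
n=4: →0(L), so W
n=5: →1(L), so W
n=6: →1(L), so W
n=7: →5(W), 3(W), 2(W) — all W, so L
n=8: →0(L), so W
From 8, the L positions reachable in one move are: 0.

Remove 8, leaving 0.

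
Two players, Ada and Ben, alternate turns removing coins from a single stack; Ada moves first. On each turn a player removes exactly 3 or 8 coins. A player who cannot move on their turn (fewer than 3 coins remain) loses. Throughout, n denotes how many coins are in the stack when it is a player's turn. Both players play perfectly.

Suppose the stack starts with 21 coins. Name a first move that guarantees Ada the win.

Use the standard recursion: the mover loses at a terminal position; elsewhere, the mover wins exactly when some move hands the opponent an L position.
n=0: no move → L
n=1: no move → L
n=2: no move → L
n=3: →0(L), so W
n=4: →1(L), so W
n=5: →2(L), so W
n=6: →3(W) only, which is W, so L
n=7: →4(W) only, which is W, so L
n=8: →0(L), so W
n=9: →6(L), so W
n=10: →7(L), so W
n=11: →8(W), 3(W) — all W, so L
n=12: →9(W), 4(W) — all W, so L
n=13: →10(W), 5(W) — all W, so L
n=14: →11(L), so W
n=15: →12(L), so W
n=16: →13(L), so W
n=17: →14(W), 9(W) — all W, so L
n=18: →15(W), 10(W) — all W, so L
n=19: →11(L), so W
n=20: →17(L), so W
n=21: →18(L), so W
From 21, the L positions reachable in one move are: 18, 13. Any move reaching one of these is winning.

Remove 3, leaving 18.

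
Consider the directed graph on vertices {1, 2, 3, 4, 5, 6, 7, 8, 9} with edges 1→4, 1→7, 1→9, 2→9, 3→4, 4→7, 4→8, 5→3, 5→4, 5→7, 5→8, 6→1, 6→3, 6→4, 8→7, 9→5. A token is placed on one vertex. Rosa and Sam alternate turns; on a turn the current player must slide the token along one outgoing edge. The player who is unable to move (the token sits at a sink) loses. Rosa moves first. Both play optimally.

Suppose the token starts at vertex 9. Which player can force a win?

Sam wins.

Classify positions by backward induction: terminal positions (no move available) are L. From any other position, the mover wins iff some move reaches an L.
Every edge goes from a vertex to one that appears earlier in the order 7, 8, 4, 3, 5, 9, 1, 6, 2, so processing vertices in that order labels each vertex after all of its successors.
7: no outgoing edge → L
8: can move to 7, which is L ⇒ W
4: can move to 7, which is L ⇒ W
3: the only move is to 4(W), a W ⇒ L
5: can move to 3, which is L ⇒ W
9: the only move is to 5(W), a W ⇒ L
1: can move to 9, which is L ⇒ W
6: can move to 3, which is L ⇒ W
2: can move to 9, which is L ⇒ W
Every move from 9 reaches a W position, so the mover loses.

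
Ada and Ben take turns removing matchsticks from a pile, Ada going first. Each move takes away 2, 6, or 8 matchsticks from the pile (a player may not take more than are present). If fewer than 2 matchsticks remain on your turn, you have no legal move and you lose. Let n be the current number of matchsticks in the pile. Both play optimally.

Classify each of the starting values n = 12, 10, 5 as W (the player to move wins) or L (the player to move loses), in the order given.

12: W, 10: W, 5: L

Positions with no move are L. A position that does have a move is losing for the player to move precisely when every available move leads to a winning position for the opponent. Fill in the labels:
n=0: no move → L
n=1: no move → L
n=2: W (go to 0, an L position)
n=3: W (go to 1, an L position)
n=4: L (sole option 2(W) is W)
n=5: L (sole option 3(W) is W)
n=6: W (go to 4, an L position)
n=7: W (go to 5, an L position)
n=8: W (go to 0, an L position)
n=9: W (go to 1, an L position)
n=10: W (go to 4, an L position)
n=11: W (go to 5, an L position)
n=12: W (go to 4, an L position)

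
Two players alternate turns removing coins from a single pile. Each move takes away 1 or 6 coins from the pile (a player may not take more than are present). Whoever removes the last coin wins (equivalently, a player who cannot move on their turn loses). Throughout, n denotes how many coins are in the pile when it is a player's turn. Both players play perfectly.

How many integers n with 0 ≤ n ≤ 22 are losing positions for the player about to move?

10

Build the W/L table. Terminal = L. A non-terminal position is W if it has a move to some L; otherwise it is L.
n=0: no move → L
n=1: W (go to 0, an L position)
n=2: L (sole option 1(W) is W)
n=3: W (go to 2, an L position)
n=4: L (sole option 3(W) is W)
n=5: W (go to 4, an L position)
n=6: W (go to 0, an L position)
n=7: L (options 6(W), 1(W) are all W)
n=8: W (go to 7, an L position)
n=9: L (options 8(W), 3(W) are all W)
n=10: W (go to 9, an L position)
n=11: L (options 10(W), 5(W) are all W)
n=12: W (go to 11, an L position)
n=13: W (go to 7, an L position)
n=14: L (options 13(W), 8(W) are all W)
n=15: W (go to 14, an L position)
n=16: L (options 15(W), 10(W) are all W)
n=17: W (go to 16, an L position)
n=18: L (options 17(W), 12(W) are all W)
n=19: W (go to 18, an L position)
n=20: W (go to 14, an L position)
n=21: L (options 20(W), 15(W) are all W)
n=22: W (go to 21, an L position)
L entries with 0 ≤ n ≤ 22: n = 0, 2, 4, 7, 9, 11, 14, 16, 18, 21; that makes 10.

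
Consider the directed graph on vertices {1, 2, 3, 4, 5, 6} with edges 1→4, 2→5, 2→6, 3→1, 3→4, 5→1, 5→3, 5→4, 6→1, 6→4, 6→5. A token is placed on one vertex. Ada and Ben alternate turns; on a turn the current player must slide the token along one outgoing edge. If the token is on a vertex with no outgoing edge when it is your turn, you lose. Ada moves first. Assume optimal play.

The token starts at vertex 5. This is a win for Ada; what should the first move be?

Move to 4.

Build the W/L table. Terminal = L. A non-terminal position is W if it has a move to some L; otherwise it is L.
Every edge goes from a vertex to one that appears earlier in the order 4, 1, 3, 5, 6, 2, so processing vertices in that order labels each vertex after all of its successors.
4: no outgoing edge → L
1: reaches L-position 4 → W
3: reaches L-position 4 → W
5: reaches L-position 4 → W
6: reaches L-position 4 → W
2: only reaches 6(W), 5(W), all W → L
From 5, the L positions reachable in one move are: 4.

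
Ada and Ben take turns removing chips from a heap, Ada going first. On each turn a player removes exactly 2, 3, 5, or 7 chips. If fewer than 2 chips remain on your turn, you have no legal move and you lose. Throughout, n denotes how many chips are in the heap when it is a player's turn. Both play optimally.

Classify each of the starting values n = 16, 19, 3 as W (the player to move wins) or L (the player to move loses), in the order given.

16: W, 19: L, 3: W

Compute win/loss labels from the base case upward. A position with no move is L. Any other position is W if it can reach an L in one move, else L.
n=0: no move → L
n=1: no move → L
n=2: W (go to 0, an L position)
n=3: W (go to 1, an L position)
n=4: W (go to 1, an L position)
n=5: W (go to 0, an L position)
n=6: W (go to 1, an L position)
n=7: W (go to 0, an L position)
n=8: W (go to 1, an L position)
n=9: L (options 7(W), 6(W), 4(W), 2(W) are all W)
n=10: L (options 8(W), 7(W), 5(W), 3(W) are all W)
n=11: W (go to 9, an L position)
n=12: W (go to 10, an L position)
n=13: W (go to 10, an L position)
n=14: W (go to 9, an L position)
n=15: W (go to 10, an L position)
n=16: W (go to 9, an L position)
n=17: W (go to 10, an L position)
n=18: L (options 16(W), 15(W), 13(W), 11(W) are all W)
n=19: L (options 17(W), 16(W), 14(W), 12(W) are all W)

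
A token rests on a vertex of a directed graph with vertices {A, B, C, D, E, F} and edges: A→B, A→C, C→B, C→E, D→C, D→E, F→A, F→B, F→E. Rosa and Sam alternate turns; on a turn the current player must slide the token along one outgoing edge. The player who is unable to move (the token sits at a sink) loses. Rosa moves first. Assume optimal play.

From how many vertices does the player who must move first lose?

2

Positions with no move are L. A position that does have a move is losing for the player to move precisely when every available move leads to a winning position for the opponent. Fill in the labels:
Every edge goes from a vertex to one that appears earlier in the order B, E, C, A, D, F, so processing vertices in that order labels each vertex after all of its successors.
B: no outgoing edge → L
E: no outgoing edge → L
C: reaches L-position E → W
A: reaches L-position B → W
D: reaches L-position E → W
F: reaches L-position E → W
The L vertices are B, E; that is 2 in all.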